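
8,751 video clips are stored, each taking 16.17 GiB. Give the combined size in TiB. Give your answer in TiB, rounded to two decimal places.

Total = 8,751 × 16.17 GiB = 141503.67 GiB
= 141503.67 × 1,073,741,824 bytes = 151,938,408,728,494.08 bytes
1 TiB = 1,099,511,627,776 bytes
151,938,408,728,494.08 / 1,099,511,627,776 = 138.19 TiB

138.19 TiB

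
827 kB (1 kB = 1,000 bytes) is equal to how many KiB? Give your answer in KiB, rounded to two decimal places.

807.62 KiB

827 kB × 1,000 bytes/kB = 827,000 bytes
1 KiB = 1,024 bytes
827,000 / 1,024 = 807.62 KiB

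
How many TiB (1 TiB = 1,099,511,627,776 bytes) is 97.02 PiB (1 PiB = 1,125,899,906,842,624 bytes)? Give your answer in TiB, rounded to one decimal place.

99,348.5 TiB

97.02 PiB × 1,125,899,906,842,624 bytes/PiB = 109,234,808,961,871,380.48 bytes
1 TiB = 2^40 bytes = 1,099,511,627,776 bytes
109,234,808,961,871,380.48 / 1,099,511,627,776 = 99,348.5 TiB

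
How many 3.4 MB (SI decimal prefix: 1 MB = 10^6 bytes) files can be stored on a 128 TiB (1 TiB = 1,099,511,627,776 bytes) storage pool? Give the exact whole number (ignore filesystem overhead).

Capacity: 128 TiB = 140,737,488,355,328 bytes
Per item: 3.4 MB = 3,400,000 bytes
⌊140,737,488,355,328 / 3,400,000⌋ = 41,393,378

41,393,378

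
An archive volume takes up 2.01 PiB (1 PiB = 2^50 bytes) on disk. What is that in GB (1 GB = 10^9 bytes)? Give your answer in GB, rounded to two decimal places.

2.01 PiB = 2.01 × 2^50 bytes = 2,263,058,812,753,674.24 bytes
1 GB = 10^9 bytes = 1,000,000,000 bytes
2,263,058,812,753,674.24 / 1,000,000,000 = 2,263,058.81 GB

2,263,058.81 GB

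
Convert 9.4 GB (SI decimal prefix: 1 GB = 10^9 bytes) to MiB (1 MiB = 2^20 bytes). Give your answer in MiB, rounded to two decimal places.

9.4 GB × 1,000,000,000 bytes/GB = 9,400,000,000 bytes
1 MiB = 1,048,576 bytes
9,400,000,000 / 1,048,576 = 8,964.54 MiB

8,964.54 MiB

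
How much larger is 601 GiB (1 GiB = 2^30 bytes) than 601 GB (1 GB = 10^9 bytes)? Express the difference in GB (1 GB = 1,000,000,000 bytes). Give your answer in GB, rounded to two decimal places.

601 GiB = 601 × 1,073,741,824 = 645,318,836,224 bytes
601 GB = 601 × 1,000,000,000 = 601,000,000,000 bytes
difference = 44,318,836,224 bytes
44,318,836,224 / 1,000,000,000 = 44.32 GB

44.32 GB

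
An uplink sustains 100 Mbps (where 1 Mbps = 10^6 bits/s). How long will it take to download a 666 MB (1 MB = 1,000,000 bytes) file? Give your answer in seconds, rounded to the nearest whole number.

53 seconds

666 MB = 666,000,000 bytes = 5,328,000,000 bits
100 Mbps = 100,000,000 bits/s
time = 5,328,000,000 / 100,000,000 = 53 s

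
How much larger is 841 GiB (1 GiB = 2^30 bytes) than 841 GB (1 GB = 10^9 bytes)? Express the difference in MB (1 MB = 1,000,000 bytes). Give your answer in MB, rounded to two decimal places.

841 GiB = 841 × 1,073,741,824 = 903,016,873,984 bytes
841 GB = 841 × 1,000,000,000 = 841,000,000,000 bytes
difference = 62,016,873,984 bytes
62,016,873,984 / 1,000,000 = 62,016.87 MB

62,016.87 MB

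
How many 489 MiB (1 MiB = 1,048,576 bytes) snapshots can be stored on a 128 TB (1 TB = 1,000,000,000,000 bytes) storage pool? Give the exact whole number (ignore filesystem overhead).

249,632

Capacity: 128 TB = 128,000,000,000,000 bytes
Per item: 489 MiB = 512,753,664 bytes
⌊128,000,000,000,000 / 512,753,664⌋ = 249,632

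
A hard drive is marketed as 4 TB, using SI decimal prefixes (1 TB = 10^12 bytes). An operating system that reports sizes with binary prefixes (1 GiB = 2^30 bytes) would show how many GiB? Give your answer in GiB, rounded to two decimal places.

4 TB = 4 × 10^12 bytes = 4,000,000,000,000 bytes
1 GiB = 1,073,741,824 bytes
4,000,000,000,000 / 1,073,741,824 = 3,725.29 GiB

3,725.29 GiB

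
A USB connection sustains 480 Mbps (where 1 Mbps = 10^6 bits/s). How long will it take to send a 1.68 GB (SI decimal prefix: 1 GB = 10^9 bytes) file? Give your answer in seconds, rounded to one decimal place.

1.68 GB = 1,680,000,000 bytes = 13,440,000,000 bits
480 Mbps = 480,000,000 bits/s
time = 13,440,000,000 / 480,000,000 = 28.0 s

28.0 seconds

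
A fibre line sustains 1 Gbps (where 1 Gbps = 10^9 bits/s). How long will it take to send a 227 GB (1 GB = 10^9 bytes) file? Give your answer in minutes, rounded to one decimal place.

227 GB = 227,000,000,000 bytes = 1,816,000,000,000 bits
1 Gbps = 1,000,000,000 bits/s
time = 1,816,000,000,000 / 1,000,000,000 = 1,816.00 s
1,816.00 s / 60 = 30.3 minutes

30.3 minutes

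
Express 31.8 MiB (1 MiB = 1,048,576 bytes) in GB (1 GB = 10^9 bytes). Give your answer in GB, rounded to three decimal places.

31.8 MiB = 31.8 × 2^20 bytes = 33,344,716.8 bytes
1 GB = 1,000,000,000 bytes
33,344,716.8 / 1,000,000,000 = 0.033 GB

0.033 GB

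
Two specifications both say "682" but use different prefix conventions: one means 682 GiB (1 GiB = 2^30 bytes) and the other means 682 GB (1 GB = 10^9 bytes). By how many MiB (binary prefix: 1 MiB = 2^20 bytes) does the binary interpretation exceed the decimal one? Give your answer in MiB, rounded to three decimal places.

682 GiB = 682 × 1,073,741,824 = 732,291,923,968 bytes
682 GB = 682 × 1,000,000,000 = 682,000,000,000 bytes
difference = 50,291,923,968 bytes
50,291,923,968 / 1,048,576 = 47,962.116 MiB

47,962.116 MiB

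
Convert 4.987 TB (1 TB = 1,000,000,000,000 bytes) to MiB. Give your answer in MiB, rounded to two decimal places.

4.987 TB = 4.987 × 10^12 bytes = 4,987,000,000,000 bytes
1 MiB = 2^20 bytes = 1,048,576 bytes
4,987,000,000,000 / 1,048,576 = 4,755,973.82 MiB

4,755,973.82 MiB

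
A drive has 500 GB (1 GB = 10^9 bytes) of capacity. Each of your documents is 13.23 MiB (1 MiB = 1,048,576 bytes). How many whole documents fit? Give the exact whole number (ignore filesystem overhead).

Capacity: 500 GB = 500,000,000,000 bytes
Per item: 13.23 MiB = 13,872,660.48 bytes
⌊500,000,000,000 / 13,872,660.48⌋ = 36,042

36,042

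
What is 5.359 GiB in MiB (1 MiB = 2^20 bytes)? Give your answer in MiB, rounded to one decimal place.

5.359 GiB × 1,073,741,824 bytes/GiB = 5,754,182,434.816 bytes
1 MiB = 1,048,576 bytes
5,754,182,434.816 / 1,048,576 = 5,487.6 MiB

5,487.6 MiB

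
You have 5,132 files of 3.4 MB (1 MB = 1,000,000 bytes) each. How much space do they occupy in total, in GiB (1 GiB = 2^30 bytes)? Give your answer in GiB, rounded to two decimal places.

16.25 GiB

Total = 5,132 × 3.4 MB = 17448.8 MB
= 17448.8 × 1,000,000 bytes = 17,448,800,000 bytes
1 GiB = 1,073,741,824 bytes
17,448,800,000 / 1,073,741,824 = 16.25 GiB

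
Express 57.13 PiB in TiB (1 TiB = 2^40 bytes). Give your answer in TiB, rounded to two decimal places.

58,501.12 TiB

57.13 PiB = 57.13 × 2^50 bytes = 64,322,661,677,919,109.12 bytes
1 TiB = 1,099,511,627,776 bytes
64,322,661,677,919,109.12 / 1,099,511,627,776 = 58,501.12 TiB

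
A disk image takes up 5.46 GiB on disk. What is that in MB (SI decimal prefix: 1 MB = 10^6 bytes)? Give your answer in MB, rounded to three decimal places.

5,862.630 MB

5.46 GiB = 5.46 × 2^30 bytes = 5,862,630,359.04 bytes
1 MB = 1,000,000 bytes
5,862,630,359.04 / 1,000,000 = 5,862.630 MB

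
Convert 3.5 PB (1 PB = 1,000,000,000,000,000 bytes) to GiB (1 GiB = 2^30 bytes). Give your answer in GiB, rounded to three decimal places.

3,259,629.011 GiB

3.5 PB = 3.5 × 10^15 bytes = 3,500,000,000,000,000 bytes
1 GiB = 1,073,741,824 bytes
3,500,000,000,000,000 / 1,073,741,824 = 3,259,629.011 GiB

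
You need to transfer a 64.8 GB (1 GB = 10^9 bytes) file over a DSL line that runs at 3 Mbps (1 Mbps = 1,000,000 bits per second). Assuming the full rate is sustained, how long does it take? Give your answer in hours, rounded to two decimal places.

64.8 GB = 64,800,000,000 bytes = 518,400,000,000 bits
3 Mbps = 3,000,000 bits/s
time = 518,400,000,000 / 3,000,000 = 172,800.0000 s
172,800.0000 s / 3600 = 48.00 hours

48.00 hours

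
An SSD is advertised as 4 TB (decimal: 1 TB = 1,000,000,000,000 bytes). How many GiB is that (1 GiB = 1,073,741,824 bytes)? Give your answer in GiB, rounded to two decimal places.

4 TB = 4 × 10^12 bytes = 4,000,000,000,000 bytes
1 GiB = 1,073,741,824 bytes
4,000,000,000,000 / 1,073,741,824 = 3,725.29 GiB

3,725.29 GiB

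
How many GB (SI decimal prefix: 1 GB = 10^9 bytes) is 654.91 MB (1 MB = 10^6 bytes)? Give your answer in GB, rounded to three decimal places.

654.91 MB × 1,000,000 bytes/MB = 654,910,000 bytes
1 GB = 1,000,000,000 bytes
654,910,000 / 1,000,000,000 = 0.655 GB

0.655 GB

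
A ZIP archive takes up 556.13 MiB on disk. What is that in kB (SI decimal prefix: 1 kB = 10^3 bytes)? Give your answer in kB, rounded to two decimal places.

556.13 MiB × 1,048,576 bytes/MiB = 583,144,570.88 bytes
1 kB = 1,000 bytes
583,144,570.88 / 1,000 = 583,144.57 kB

583,144.57 kB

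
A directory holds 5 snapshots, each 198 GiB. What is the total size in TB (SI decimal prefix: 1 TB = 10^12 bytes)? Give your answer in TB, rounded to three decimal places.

Total = 5 × 198 GiB = 990 GiB
= 990 × 1,073,741,824 bytes = 1,063,004,405,760 bytes
1 TB = 1,000,000,000,000 bytes
1,063,004,405,760 / 1,000,000,000,000 = 1.063 TB

1.063 TB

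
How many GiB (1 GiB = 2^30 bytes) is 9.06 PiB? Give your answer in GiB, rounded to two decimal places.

9.06 PiB × 1,125,899,906,842,624 bytes/PiB = 10,200,653,155,994,173.44 bytes
1 GiB = 1,073,741,824 bytes
10,200,653,155,994,173.44 / 1,073,741,824 = 9,500,098.56 GiB

9,500,098.56 GiB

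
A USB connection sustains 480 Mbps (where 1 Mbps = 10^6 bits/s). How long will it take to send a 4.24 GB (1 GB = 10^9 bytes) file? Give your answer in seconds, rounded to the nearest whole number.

71 seconds

4.24 GB = 4,240,000,000 bytes = 33,920,000,000 bits
480 Mbps = 480,000,000 bits/s
time = 33,920,000,000 / 480,000,000 = 71 s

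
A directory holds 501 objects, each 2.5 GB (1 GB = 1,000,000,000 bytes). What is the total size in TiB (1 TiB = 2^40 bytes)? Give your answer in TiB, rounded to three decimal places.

Total = 501 × 2.5 GB = 1252.5 GB
= 1252.5 × 1,000,000,000 bytes = 1,252,500,000,000 bytes
1 TiB = 1,099,511,627,776 bytes
1,252,500,000,000 / 1,099,511,627,776 = 1.139 TiB

1.139 TiB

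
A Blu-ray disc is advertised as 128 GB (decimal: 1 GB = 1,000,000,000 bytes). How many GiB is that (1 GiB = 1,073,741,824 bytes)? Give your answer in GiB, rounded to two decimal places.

128 GB = 128 × 10^9 bytes = 128,000,000,000 bytes
1 GiB = 1,073,741,824 bytes
128,000,000,000 / 1,073,741,824 = 119.21 GiB

119.21 GiB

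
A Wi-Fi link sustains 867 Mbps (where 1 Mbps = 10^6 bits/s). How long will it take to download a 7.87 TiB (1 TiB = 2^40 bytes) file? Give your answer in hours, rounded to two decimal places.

22.18 hours

7.87 TiB = 8,653,156,510,597.12 bytes = 69,225,252,084,776.96 bits
867 Mbps = 867,000,000 bits/s
time = 69,225,252,084,776.96 / 867,000,000 = 79,844.5814 s
79,844.5814 s / 3600 = 22.18 hours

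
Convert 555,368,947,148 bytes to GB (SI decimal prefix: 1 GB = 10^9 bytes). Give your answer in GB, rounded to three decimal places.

555.369 GB

555,368,947,148 bytes given.
1 GB = 10^9 bytes = 1,000,000,000 bytes
555,368,947,148 / 1,000,000,000 = 555.369 GB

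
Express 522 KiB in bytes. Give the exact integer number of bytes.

534,528 bytes

522 × 1,024 = 534,528 bytes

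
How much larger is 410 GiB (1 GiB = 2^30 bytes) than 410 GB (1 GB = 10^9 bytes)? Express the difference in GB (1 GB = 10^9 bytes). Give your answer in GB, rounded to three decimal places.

410 GiB = 410 × 1,073,741,824 = 440,234,147,840 bytes
410 GB = 410 × 1,000,000,000 = 410,000,000,000 bytes
difference = 30,234,147,840 bytes
30,234,147,840 / 1,000,000,000 = 30.234 GB

30.234 GB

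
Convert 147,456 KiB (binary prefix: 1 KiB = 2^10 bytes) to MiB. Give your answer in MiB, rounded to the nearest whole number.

144 MiB

147,456 KiB = 147,456 × 2^10 bytes = 150,994,944 bytes
1 MiB = 1,048,576 bytes
150,994,944 / 1,048,576 = 144 MiB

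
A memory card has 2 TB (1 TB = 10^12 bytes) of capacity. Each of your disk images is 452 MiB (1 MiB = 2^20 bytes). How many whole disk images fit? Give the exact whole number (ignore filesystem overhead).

4,219

Capacity: 2 TB = 2,000,000,000,000 bytes
Per item: 452 MiB = 473,956,352 bytes
⌊2,000,000,000,000 / 473,956,352⌋ = 4,219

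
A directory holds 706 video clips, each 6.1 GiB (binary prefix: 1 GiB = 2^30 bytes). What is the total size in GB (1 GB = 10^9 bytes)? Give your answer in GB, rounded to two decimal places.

Total = 706 × 6.1 GiB = 4306.6 GiB
= 4306.6 × 1,073,741,824 bytes = 4,624,176,539,238.4 bytes
1 GB = 1,000,000,000 bytes
4,624,176,539,238.4 / 1,000,000,000 = 4,624.18 GB

4,624.18 GB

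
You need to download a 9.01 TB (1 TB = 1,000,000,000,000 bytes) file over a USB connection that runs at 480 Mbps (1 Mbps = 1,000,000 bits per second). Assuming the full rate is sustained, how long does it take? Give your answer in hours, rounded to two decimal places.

9.01 TB = 9,010,000,000,000 bytes = 72,080,000,000,000 bits
480 Mbps = 480,000,000 bits/s
time = 72,080,000,000,000 / 480,000,000 = 150,166.6667 s
150,166.6667 s / 3600 = 41.71 hours

41.71 hours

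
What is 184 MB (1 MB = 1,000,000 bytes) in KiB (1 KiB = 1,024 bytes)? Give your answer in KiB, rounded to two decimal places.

184 MB = 184 × 10^6 bytes = 184,000,000 bytes
1 KiB = 2^10 bytes = 1,024 bytes
184,000,000 / 1,024 = 179,687.50 KiB

179,687.50 KiB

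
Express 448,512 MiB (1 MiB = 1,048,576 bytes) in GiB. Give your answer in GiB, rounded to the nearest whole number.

438 GiB

448,512 MiB = 448,512 × 2^20 bytes = 470,298,918,912 bytes
1 GiB = 1,073,741,824 bytes
470,298,918,912 / 1,073,741,824 = 438 GiB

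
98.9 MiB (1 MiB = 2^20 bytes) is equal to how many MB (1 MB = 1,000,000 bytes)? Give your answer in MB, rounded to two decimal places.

103.70 MB

98.9 MiB = 98.9 × 2^20 bytes = 103,704,166.4 bytes
1 MB = 1,000,000 bytes
103,704,166.4 / 1,000,000 = 103.70 MB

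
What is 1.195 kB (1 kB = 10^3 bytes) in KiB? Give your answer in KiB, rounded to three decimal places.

1.167 KiB

1.195 kB = 1.195 × 10^3 bytes = 1,195 bytes
1 KiB = 2^10 bytes = 1,024 bytes
1,195 / 1,024 = 1.167 KiB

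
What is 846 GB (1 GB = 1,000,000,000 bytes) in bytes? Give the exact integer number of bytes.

846,000,000,000 bytes

846 × 1,000,000,000 = 846,000,000,000 bytes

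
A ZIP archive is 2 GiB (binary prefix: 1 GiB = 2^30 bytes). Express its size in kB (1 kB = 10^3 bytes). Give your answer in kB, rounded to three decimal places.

2,147,483.648 kB

2 GiB × 1,073,741,824 bytes/GiB = 2,147,483,648 bytes
1 kB = 10^3 bytes = 1,000 bytes
2,147,483,648 / 1,000 = 2,147,483.648 kB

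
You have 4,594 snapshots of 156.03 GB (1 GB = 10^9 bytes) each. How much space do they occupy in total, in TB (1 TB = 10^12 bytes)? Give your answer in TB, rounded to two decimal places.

716.80 TB

Total = 4,594 × 156.03 GB = 716801.82 GB
= 716801.82 × 1,000,000,000 bytes = 716,801,820,000,000 bytes
1 TB = 1,000,000,000,000 bytes
716,801,820,000,000 / 1,000,000,000,000 = 716.80 TB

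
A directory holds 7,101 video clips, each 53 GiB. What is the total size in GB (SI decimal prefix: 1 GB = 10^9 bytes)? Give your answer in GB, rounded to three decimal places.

404,105.957 GB

Total = 7,101 × 53 GiB = 376,353 GiB
= 376,353 × 1,073,741,824 bytes = 404,105,956,687,872 bytes
1 GB = 1,000,000,000 bytes
404,105,956,687,872 / 1,000,000,000 = 404,105.957 GB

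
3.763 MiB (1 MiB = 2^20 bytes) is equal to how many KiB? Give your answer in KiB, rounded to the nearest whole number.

3.763 MiB = 3.763 × 2^20 bytes = 3,945,791.488 bytes
1 KiB = 1,024 bytes
3,945,791.488 / 1,024 = 3,853 KiB

3,853 KiB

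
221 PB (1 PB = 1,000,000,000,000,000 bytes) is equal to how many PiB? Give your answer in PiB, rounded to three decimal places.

196.287 PiB

221 PB = 221 × 10^15 bytes = 221,000,000,000,000,000 bytes
1 PiB = 1,125,899,906,842,624 bytes
221,000,000,000,000,000 / 1,125,899,906,842,624 = 196.287 PiB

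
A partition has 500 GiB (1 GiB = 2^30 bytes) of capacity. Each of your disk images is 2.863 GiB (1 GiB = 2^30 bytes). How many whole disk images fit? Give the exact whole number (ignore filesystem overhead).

174

Capacity: 500 GiB = 536,870,912,000 bytes
Per item: 2.863 GiB = 3,074,122,842.112 bytes
⌊536,870,912,000 / 3,074,122,842.112⌋ = 174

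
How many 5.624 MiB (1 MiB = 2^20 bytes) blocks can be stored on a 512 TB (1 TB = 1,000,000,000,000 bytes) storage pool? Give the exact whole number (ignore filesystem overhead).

Capacity: 512 TB = 512,000,000,000,000 bytes
Per item: 5.624 MiB = 5,897,191.424 bytes
⌊512,000,000,000,000 / 5,897,191.424⌋ = 86,820,990

86,820,990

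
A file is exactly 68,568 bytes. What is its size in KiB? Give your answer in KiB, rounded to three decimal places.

66.961 KiB

68,568 bytes given.
1 KiB = 1,024 bytes
68,568 / 1,024 = 66.961 KiB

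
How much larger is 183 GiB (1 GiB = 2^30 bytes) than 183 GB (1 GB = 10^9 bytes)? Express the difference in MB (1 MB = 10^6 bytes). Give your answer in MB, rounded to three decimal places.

13,494.754 MB

183 GiB = 183 × 1,073,741,824 = 196,494,753,792 bytes
183 GB = 183 × 1,000,000,000 = 183,000,000,000 bytes
difference = 13,494,753,792 bytes
13,494,753,792 / 1,000,000 = 13,494.754 MB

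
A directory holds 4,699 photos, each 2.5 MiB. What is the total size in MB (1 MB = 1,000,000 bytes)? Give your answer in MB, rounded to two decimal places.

Total = 4,699 × 2.5 MiB = 11747.5 MiB
= 11747.5 × 1,048,576 bytes = 12,318,146,560 bytes
1 MB = 1,000,000 bytes
12,318,146,560 / 1,000,000 = 12,318.15 MB

12,318.15 MB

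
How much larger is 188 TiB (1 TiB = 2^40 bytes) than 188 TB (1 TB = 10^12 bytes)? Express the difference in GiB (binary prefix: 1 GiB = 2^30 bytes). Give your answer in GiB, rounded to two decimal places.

17,423.36 GiB

188 TiB = 188 × 1,099,511,627,776 = 206,708,186,021,888 bytes
188 TB = 188 × 1,000,000,000,000 = 188,000,000,000,000 bytes
difference = 18,708,186,021,888 bytes
18,708,186,021,888 / 1,073,741,824 = 17,423.36 GiB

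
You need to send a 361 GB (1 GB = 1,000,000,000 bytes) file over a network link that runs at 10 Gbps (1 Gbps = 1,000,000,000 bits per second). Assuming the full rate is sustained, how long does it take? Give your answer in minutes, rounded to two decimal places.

361 GB = 361,000,000,000 bytes = 2,888,000,000,000 bits
10 Gbps = 10,000,000,000 bits/s
time = 2,888,000,000,000 / 10,000,000,000 = 288.800 s
288.800 s / 60 = 4.81 minutes

4.81 minutes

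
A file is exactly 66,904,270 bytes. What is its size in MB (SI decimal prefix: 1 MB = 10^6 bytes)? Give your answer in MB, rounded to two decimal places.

66.90 MB

66,904,270 bytes given.
1 MB = 10^6 bytes = 1,000,000 bytes
66,904,270 / 1,000,000 = 66.90 MB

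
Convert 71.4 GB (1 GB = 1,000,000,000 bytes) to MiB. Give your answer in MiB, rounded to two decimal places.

71.4 GB × 1,000,000,000 bytes/GB = 71,400,000,000 bytes
1 MiB = 1,048,576 bytes
71,400,000,000 / 1,048,576 = 68,092.35 MiB

68,092.35 MiB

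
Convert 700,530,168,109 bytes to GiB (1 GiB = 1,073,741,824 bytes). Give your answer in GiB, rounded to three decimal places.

652.420 GiB

700,530,168,109 bytes given.
1 GiB = 2^30 bytes = 1,073,741,824 bytes
700,530,168,109 / 1,073,741,824 = 652.420 GiB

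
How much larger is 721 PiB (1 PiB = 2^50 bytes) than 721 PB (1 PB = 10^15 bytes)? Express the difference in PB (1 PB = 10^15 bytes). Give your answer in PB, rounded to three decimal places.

721 PiB = 721 × 1,125,899,906,842,624 = 811,773,832,833,531,904 bytes
721 PB = 721 × 1,000,000,000,000,000 = 721,000,000,000,000,000 bytes
difference = 90,773,832,833,531,904 bytes
90,773,832,833,531,904 / 1,000,000,000,000,000 = 90.774 PB

90.774 PB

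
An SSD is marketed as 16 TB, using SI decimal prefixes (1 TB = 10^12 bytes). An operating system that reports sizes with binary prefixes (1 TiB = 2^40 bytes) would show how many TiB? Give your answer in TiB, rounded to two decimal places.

14.55 TiB

16 TB × 1,000,000,000,000 bytes/TB = 16,000,000,000,000 bytes
1 TiB = 2^40 bytes = 1,099,511,627,776 bytes
16,000,000,000,000 / 1,099,511,627,776 = 14.55 TiB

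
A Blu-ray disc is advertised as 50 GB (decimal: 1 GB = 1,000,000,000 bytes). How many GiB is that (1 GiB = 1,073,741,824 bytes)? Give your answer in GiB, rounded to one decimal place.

46.6 GiB

50 GB × 1,000,000,000 bytes/GB = 50,000,000,000 bytes
1 GiB = 2^30 bytes = 1,073,741,824 bytes
50,000,000,000 / 1,073,741,824 = 46.6 GiB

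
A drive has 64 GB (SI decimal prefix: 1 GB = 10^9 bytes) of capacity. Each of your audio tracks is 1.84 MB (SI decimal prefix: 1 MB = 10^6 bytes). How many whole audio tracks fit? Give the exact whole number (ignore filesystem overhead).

Capacity: 64 GB = 64,000,000,000 bytes
Per item: 1.84 MB = 1,840,000 bytes
⌊64,000,000,000 / 1,840,000⌋ = 34,782

34,782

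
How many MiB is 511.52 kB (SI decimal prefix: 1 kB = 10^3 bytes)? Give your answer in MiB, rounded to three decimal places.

0.488 MiB

511.52 kB × 1,000 bytes/kB = 511,520 bytes
1 MiB = 2^20 bytes = 1,048,576 bytes
511,520 / 1,048,576 = 0.488 MiB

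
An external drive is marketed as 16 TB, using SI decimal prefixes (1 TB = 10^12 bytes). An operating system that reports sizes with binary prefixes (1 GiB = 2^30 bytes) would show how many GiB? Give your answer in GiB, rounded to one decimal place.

14,901.2 GiB

16 TB = 16 × 10^12 bytes = 16,000,000,000,000 bytes
1 GiB = 2^30 bytes = 1,073,741,824 bytes
16,000,000,000,000 / 1,073,741,824 = 14,901.2 GiB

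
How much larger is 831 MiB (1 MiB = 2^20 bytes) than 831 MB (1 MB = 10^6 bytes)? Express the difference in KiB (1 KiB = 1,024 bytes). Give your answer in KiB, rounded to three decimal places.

39,420.563 KiB

831 MiB = 831 × 1,048,576 = 871,366,656 bytes
831 MB = 831 × 1,000,000 = 831,000,000 bytes
difference = 40,366,656 bytes
40,366,656 / 1,024 = 39,420.563 KiB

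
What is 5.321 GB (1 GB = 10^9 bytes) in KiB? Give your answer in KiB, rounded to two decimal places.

5,196,289.06 KiB

5.321 GB = 5.321 × 10^9 bytes = 5,321,000,000 bytes
1 KiB = 2^10 bytes = 1,024 bytes
5,321,000,000 / 1,024 = 5,196,289.06 KiB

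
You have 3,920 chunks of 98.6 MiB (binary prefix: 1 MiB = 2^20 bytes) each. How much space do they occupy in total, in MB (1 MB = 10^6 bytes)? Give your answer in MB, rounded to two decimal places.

405,287.21 MB

Total = 3,920 × 98.6 MiB = 386,512 MiB
= 386,512 × 1,048,576 bytes = 405,287,206,912 bytes
1 MB = 1,000,000 bytes
405,287,206,912 / 1,000,000 = 405,287.21 MB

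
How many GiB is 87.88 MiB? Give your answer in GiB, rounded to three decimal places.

0.086 GiB

87.88 MiB × 1,048,576 bytes/MiB = 92,148,858.88 bytes
1 GiB = 1,073,741,824 bytes
92,148,858.88 / 1,073,741,824 = 0.086 GiB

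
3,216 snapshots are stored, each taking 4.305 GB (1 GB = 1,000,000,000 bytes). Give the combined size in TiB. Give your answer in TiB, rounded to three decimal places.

12.592 TiB

Total = 3,216 × 4.305 GB = 13844.88 GB
= 13844.88 × 1,000,000,000 bytes = 13,844,880,000,000 bytes
1 TiB = 1,099,511,627,776 bytes
13,844,880,000,000 / 1,099,511,627,776 = 12.592 TiB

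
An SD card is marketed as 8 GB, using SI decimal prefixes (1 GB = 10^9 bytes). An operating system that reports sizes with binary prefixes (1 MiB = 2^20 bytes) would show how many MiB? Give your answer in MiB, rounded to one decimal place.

7,629.4 MiB

8 GB = 8 × 10^9 bytes = 8,000,000,000 bytes
1 MiB = 2^20 bytes = 1,048,576 bytes
8,000,000,000 / 1,048,576 = 7,629.4 MiB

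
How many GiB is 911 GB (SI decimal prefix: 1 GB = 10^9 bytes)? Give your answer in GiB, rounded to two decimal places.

911 GB × 1,000,000,000 bytes/GB = 911,000,000,000 bytes
1 GiB = 1,073,741,824 bytes
911,000,000,000 / 1,073,741,824 = 848.43 GiB

848.43 GiB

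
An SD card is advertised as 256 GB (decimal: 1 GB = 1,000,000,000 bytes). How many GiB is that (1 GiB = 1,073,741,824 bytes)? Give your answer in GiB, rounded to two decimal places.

256 GB × 1,000,000,000 bytes/GB = 256,000,000,000 bytes
1 GiB = 1,073,741,824 bytes
256,000,000,000 / 1,073,741,824 = 238.42 GiB

238.42 GiB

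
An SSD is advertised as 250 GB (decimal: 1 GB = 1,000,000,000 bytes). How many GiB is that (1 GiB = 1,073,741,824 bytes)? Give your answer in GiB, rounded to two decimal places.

232.83 GiB

250 GB × 1,000,000,000 bytes/GB = 250,000,000,000 bytes
1 GiB = 2^30 bytes = 1,073,741,824 bytes
250,000,000,000 / 1,073,741,824 = 232.83 GiB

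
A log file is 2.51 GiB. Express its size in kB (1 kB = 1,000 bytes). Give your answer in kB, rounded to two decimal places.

2.51 GiB × 1,073,741,824 bytes/GiB = 2,695,091,978.24 bytes
1 kB = 10^3 bytes = 1,000 bytes
2,695,091,978.24 / 1,000 = 2,695,091.98 kB

2,695,091.98 kB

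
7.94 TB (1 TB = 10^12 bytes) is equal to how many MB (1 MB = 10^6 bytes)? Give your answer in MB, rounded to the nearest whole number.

7.94 TB × 1,000,000,000,000 bytes/TB = 7,940,000,000,000 bytes
1 MB = 1,000,000 bytes
7,940,000,000,000 / 1,000,000 = 7,940,000 MB

7,940,000 MB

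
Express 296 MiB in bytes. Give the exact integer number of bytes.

310,378,496 bytes

296 × 1,048,576 = 310,378,496 bytes  (1 MiB = 2^20 bytes)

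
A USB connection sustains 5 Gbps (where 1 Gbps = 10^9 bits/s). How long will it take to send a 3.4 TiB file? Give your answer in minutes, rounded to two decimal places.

99.69 minutes

3.4 TiB = 3,738,339,534,438.4 bytes = 29,906,716,275,507.2 bits
5 Gbps = 5,000,000,000 bits/s
time = 29,906,716,275,507.2 / 5,000,000,000 = 5,981.343 s
5,981.343 s / 60 = 99.69 minutes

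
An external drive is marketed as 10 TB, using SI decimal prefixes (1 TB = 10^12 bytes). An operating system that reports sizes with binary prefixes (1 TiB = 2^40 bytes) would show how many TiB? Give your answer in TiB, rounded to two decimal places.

9.09 TiB

10 TB × 1,000,000,000,000 bytes/TB = 10,000,000,000,000 bytes
1 TiB = 2^40 bytes = 1,099,511,627,776 bytes
10,000,000,000,000 / 1,099,511,627,776 = 9.09 TiB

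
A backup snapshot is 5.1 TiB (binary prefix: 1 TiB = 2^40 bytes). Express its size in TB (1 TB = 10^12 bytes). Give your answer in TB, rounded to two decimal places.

5.61 TB

5.1 TiB = 5.1 × 2^40 bytes = 5,607,509,301,657.6 bytes
1 TB = 10^12 bytes = 1,000,000,000,000 bytes
5,607,509,301,657.6 / 1,000,000,000,000 = 5.61 TB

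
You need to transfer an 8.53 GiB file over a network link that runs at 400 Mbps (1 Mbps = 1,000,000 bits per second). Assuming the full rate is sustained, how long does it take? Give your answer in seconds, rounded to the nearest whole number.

8.53 GiB = 9,159,017,758.72 bytes = 73,272,142,069.76 bits
400 Mbps = 400,000,000 bits/s
time = 73,272,142,069.76 / 400,000,000 = 183 s

183 seconds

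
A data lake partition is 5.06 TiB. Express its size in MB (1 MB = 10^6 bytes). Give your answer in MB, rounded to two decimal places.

5.06 TiB = 5.06 × 2^40 bytes = 5,563,528,836,546.56 bytes
1 MB = 1,000,000 bytes
5,563,528,836,546.56 / 1,000,000 = 5,563,528.84 MB

5,563,528.84 MB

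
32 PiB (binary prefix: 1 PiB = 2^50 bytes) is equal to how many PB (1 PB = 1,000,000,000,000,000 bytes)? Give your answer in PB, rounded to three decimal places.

32 PiB × 1,125,899,906,842,624 bytes/PiB = 36,028,797,018,963,968 bytes
1 PB = 10^15 bytes = 1,000,000,000,000,000 bytes
36,028,797,018,963,968 / 1,000,000,000,000,000 = 36.029 PB

36.029 PB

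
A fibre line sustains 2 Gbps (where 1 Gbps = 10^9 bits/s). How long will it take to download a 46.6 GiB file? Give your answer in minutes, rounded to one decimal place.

3.3 minutes

46.6 GiB = 50,036,368,998.4 bytes = 400,290,951,987.2 bits
2 Gbps = 2,000,000,000 bits/s
time = 400,290,951,987.2 / 2,000,000,000 = 200.15 s
200.15 s / 60 = 3.3 minutes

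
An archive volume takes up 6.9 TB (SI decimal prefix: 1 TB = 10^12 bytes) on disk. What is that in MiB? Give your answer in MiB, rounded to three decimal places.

6,580,352.783 MiB

6.9 TB = 6.9 × 10^12 bytes = 6,900,000,000,000 bytes
1 MiB = 2^20 bytes = 1,048,576 bytes
6,900,000,000,000 / 1,048,576 = 6,580,352.783 MiB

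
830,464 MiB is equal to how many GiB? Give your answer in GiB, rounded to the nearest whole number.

830,464 MiB × 1,048,576 bytes/MiB = 870,804,619,264 bytes
1 GiB = 2^30 bytes = 1,073,741,824 bytes
870,804,619,264 / 1,073,741,824 = 811 GiB

811 GiB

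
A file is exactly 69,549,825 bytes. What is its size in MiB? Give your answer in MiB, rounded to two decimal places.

69,549,825 bytes given.
1 MiB = 2^20 bytes = 1,048,576 bytes
69,549,825 / 1,048,576 = 66.33 MiB

66.33 MiB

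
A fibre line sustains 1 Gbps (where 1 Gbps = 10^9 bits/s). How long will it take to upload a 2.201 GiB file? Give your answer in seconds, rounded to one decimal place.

2.201 GiB = 2,363,305,754.624 bytes = 18,906,446,036.992 bits
1 Gbps = 1,000,000,000 bits/s
time = 18,906,446,036.992 / 1,000,000,000 = 18.9 s

18.9 seconds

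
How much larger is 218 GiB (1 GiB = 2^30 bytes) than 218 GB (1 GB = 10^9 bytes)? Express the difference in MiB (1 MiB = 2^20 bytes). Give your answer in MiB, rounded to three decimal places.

218 GiB = 218 × 1,073,741,824 = 234,075,717,632 bytes
218 GB = 218 × 1,000,000,000 = 218,000,000,000 bytes
difference = 16,075,717,632 bytes
16,075,717,632 / 1,048,576 = 15,330.999 MiB

15,330.999 MiB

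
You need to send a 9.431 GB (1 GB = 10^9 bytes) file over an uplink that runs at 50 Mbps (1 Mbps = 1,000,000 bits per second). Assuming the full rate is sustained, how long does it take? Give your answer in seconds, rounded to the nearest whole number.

1,509 seconds

9.431 GB = 9,431,000,000 bytes = 75,448,000,000 bits
50 Mbps = 50,000,000 bits/s
time = 75,448,000,000 / 50,000,000 = 1,509 s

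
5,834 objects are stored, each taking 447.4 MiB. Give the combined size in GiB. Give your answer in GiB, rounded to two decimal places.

Total = 5,834 × 447.4 MiB = 2610131.6 MiB
= 2610131.6 × 1,048,576 bytes = 2,736,921,352,601.6 bytes
1 GiB = 1,073,741,824 bytes
2,736,921,352,601.6 / 1,073,741,824 = 2,548.96 GiB

2,548.96 GiB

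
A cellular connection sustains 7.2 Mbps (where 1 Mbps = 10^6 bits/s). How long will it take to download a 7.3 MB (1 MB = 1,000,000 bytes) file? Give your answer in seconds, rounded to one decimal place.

7.3 MB = 7,300,000 bytes = 58,400,000 bits
7.2 Mbps = 7,200,000 bits/s
time = 58,400,000 / 7,200,000 = 8.1 s

8.1 seconds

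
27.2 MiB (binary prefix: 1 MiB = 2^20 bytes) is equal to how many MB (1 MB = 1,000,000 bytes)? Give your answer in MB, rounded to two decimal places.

28.52 MB

27.2 MiB = 27.2 × 2^20 bytes = 28,521,267.2 bytes
1 MB = 10^6 bytes = 1,000,000 bytes
28,521,267.2 / 1,000,000 = 28.52 MB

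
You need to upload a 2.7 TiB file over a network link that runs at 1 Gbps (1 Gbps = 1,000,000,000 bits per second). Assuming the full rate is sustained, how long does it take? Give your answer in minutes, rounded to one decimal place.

2.7 TiB = 2,968,681,394,995.2 bytes = 23,749,451,159,961.6 bits
1 Gbps = 1,000,000,000 bits/s
time = 23,749,451,159,961.6 / 1,000,000,000 = 23,749.45 s
23,749.45 s / 60 = 395.8 minutes

395.8 minutes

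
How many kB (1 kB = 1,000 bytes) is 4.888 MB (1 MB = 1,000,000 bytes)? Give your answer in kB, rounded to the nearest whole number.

4.888 MB = 4.888 × 10^6 bytes = 4,888,000 bytes
1 kB = 1,000 bytes
4,888,000 / 1,000 = 4,888 kB

4,888 kB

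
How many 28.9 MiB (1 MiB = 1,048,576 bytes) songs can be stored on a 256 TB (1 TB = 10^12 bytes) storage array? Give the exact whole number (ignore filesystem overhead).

8,447,772

Capacity: 256 TB = 256,000,000,000,000 bytes
Per item: 28.9 MiB = 30,303,846.4 bytes
⌊256,000,000,000,000 / 30,303,846.4⌋ = 8,447,772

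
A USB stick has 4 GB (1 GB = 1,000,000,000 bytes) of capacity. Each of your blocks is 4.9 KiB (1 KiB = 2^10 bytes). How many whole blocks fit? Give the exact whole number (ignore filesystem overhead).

797,193

Capacity: 4 GB = 4,000,000,000 bytes
Per item: 4.9 KiB = 5,017.6 bytes
⌊4,000,000,000 / 5,017.6⌋ = 797,193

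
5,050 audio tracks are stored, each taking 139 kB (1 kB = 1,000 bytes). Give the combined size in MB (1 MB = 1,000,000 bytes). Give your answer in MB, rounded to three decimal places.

701.950 MB

Total = 5,050 × 139 kB = 701,950 kB
= 701,950 × 1,000 bytes = 701,950,000 bytes
1 MB = 1,000,000 bytes
701,950,000 / 1,000,000 = 701.950 MB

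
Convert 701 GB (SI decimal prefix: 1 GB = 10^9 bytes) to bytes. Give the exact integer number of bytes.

701,000,000,000 bytes

701 × 1,000,000,000 = 701,000,000,000 bytes  (1 GB = 10^9 bytes)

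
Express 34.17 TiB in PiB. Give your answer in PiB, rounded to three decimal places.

0.033 PiB

34.17 TiB × 1,099,511,627,776 bytes/TiB = 37,570,312,321,105.92 bytes
1 PiB = 1,125,899,906,842,624 bytes
37,570,312,321,105.92 / 1,125,899,906,842,624 = 0.033 PiB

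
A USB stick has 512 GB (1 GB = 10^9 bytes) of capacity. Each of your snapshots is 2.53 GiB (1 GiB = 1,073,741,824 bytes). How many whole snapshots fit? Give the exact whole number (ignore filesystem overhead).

Capacity: 512 GB = 512,000,000,000 bytes
Per item: 2.53 GiB = 2,716,566,814.72 bytes
⌊512,000,000,000 / 2,716,566,814.72⌋ = 188

188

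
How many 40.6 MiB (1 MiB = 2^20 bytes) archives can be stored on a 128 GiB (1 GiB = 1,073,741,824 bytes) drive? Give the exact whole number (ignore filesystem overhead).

3,228

Capacity: 128 GiB = 137,438,953,472 bytes
Per item: 40.6 MiB = 42,572,185.6 bytes
⌊137,438,953,472 / 42,572,185.6⌋ = 3,228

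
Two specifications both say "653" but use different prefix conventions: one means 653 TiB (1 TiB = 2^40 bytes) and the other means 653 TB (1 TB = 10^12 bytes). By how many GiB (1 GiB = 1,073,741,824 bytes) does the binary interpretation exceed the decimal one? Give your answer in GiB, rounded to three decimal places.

60,518.359 GiB

653 TiB = 653 × 1,099,511,627,776 = 717,981,092,937,728 bytes
653 TB = 653 × 1,000,000,000,000 = 653,000,000,000,000 bytes
difference = 64,981,092,937,728 bytes
64,981,092,937,728 / 1,073,741,824 = 60,518.359 GiB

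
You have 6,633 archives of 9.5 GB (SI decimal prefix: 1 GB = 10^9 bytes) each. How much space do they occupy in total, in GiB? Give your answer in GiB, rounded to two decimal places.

58,685.90 GiB

Total = 6,633 × 9.5 GB = 63013.5 GB
= 63013.5 × 1,000,000,000 bytes = 63,013,500,000,000 bytes
1 GiB = 1,073,741,824 bytes
63,013,500,000,000 / 1,073,741,824 = 58,685.90 GiB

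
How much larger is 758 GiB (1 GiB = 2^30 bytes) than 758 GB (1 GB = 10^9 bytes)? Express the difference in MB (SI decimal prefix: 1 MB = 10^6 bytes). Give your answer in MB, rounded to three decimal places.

55,896.303 MB

758 GiB = 758 × 1,073,741,824 = 813,896,302,592 bytes
758 GB = 758 × 1,000,000,000 = 758,000,000,000 bytes
difference = 55,896,302,592 bytes
55,896,302,592 / 1,000,000 = 55,896.303 MB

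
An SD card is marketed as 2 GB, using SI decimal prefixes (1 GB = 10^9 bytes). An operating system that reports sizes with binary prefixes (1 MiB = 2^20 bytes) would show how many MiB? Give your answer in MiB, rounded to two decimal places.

2 GB = 2 × 10^9 bytes = 2,000,000,000 bytes
1 MiB = 2^20 bytes = 1,048,576 bytes
2,000,000,000 / 1,048,576 = 1,907.35 MiB

1,907.35 MiB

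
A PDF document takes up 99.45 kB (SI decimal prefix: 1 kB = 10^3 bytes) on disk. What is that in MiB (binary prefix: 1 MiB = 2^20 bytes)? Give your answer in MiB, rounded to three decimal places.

99.45 kB = 99.45 × 10^3 bytes = 99,450 bytes
1 MiB = 2^20 bytes = 1,048,576 bytes
99,450 / 1,048,576 = 0.095 MiB

0.095 MiB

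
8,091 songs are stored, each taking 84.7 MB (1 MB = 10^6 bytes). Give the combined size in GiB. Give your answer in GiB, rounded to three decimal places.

638.243 GiB

Total = 8,091 × 84.7 MB = 685307.7 MB
= 685307.7 × 1,000,000 bytes = 685,307,700,000 bytes
1 GiB = 1,073,741,824 bytes
685,307,700,000 / 1,073,741,824 = 638.243 GiB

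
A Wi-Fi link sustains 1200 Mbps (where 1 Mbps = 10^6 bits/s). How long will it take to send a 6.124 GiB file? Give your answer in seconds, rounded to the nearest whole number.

6.124 GiB = 6,575,594,930.176 bytes = 52,604,759,441.408 bits
1200 Mbps = 1,200,000,000 bits/s
time = 52,604,759,441.408 / 1,200,000,000 = 44 s

44 seconds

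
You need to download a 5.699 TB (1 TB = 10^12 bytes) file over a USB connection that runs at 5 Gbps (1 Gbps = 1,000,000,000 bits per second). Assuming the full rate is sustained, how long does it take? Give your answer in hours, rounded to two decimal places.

5.699 TB = 5,699,000,000,000 bytes = 45,592,000,000,000 bits
5 Gbps = 5,000,000,000 bits/s
time = 45,592,000,000,000 / 5,000,000,000 = 9,118.4000 s
9,118.4000 s / 3600 = 2.53 hours

2.53 hours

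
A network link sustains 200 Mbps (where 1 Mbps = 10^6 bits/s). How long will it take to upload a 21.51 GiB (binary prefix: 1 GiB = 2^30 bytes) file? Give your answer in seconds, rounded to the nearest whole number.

21.51 GiB = 23,096,186,634.24 bytes = 184,769,493,073.92 bits
200 Mbps = 200,000,000 bits/s
time = 184,769,493,073.92 / 200,000,000 = 924 s

924 seconds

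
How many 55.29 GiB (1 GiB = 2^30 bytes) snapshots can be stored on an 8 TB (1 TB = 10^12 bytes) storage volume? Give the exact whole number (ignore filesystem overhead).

Capacity: 8 TB = 8,000,000,000,000 bytes
Per item: 55.29 GiB = 59,367,185,448.96 bytes
⌊8,000,000,000,000 / 59,367,185,448.96⌋ = 134

134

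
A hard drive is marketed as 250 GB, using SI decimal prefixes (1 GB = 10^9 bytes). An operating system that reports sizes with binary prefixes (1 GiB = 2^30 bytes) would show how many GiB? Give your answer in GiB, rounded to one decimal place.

250 GB × 1,000,000,000 bytes/GB = 250,000,000,000 bytes
1 GiB = 2^30 bytes = 1,073,741,824 bytes
250,000,000,000 / 1,073,741,824 = 232.8 GiB

232.8 GiB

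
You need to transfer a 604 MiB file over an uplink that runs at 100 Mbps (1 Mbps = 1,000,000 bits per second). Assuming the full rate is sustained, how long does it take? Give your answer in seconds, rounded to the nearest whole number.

51 seconds

604 MiB = 633,339,904 bytes = 5,066,719,232 bits
100 Mbps = 100,000,000 bits/s
time = 5,066,719,232 / 100,000,000 = 51 s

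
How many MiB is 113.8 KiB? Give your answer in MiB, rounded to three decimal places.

0.111 MiB

113.8 KiB = 113.8 × 2^10 bytes = 116,531.2 bytes
1 MiB = 1,048,576 bytes
116,531.2 / 1,048,576 = 0.111 MiB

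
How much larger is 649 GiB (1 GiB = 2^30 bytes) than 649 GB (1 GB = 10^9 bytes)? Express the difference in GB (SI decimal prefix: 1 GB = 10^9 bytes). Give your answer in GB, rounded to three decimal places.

47.858 GB

649 GiB = 649 × 1,073,741,824 = 696,858,443,776 bytes
649 GB = 649 × 1,000,000,000 = 649,000,000,000 bytes
difference = 47,858,443,776 bytes
47,858,443,776 / 1,000,000,000 = 47.858 GB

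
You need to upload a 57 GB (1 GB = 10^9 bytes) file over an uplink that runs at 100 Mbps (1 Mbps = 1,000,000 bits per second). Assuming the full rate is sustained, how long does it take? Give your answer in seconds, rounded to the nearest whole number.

4,560 seconds

57 GB = 57,000,000,000 bytes = 456,000,000,000 bits
100 Mbps = 100,000,000 bits/s
time = 456,000,000,000 / 100,000,000 = 4,560 s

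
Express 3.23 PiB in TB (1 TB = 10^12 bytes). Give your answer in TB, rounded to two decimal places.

3,636.66 TB

3.23 PiB × 1,125,899,906,842,624 bytes/PiB = 3,636,656,699,101,675.52 bytes
1 TB = 10^12 bytes = 1,000,000,000,000 bytes
3,636,656,699,101,675.52 / 1,000,000,000,000 = 3,636.66 TB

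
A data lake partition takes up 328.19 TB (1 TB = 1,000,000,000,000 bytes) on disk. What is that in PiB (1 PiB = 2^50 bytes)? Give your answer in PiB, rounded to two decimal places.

328.19 TB × 1,000,000,000,000 bytes/TB = 328,190,000,000,000 bytes
1 PiB = 1,125,899,906,842,624 bytes
328,190,000,000,000 / 1,125,899,906,842,624 = 0.29 PiB

0.29 PiB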